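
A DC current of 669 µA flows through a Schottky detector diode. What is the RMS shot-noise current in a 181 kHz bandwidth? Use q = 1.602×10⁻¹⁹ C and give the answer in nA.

I_n = √(2qI·B)
2qI·B = 2 × 1.602×10⁻¹⁹ × 6.69×10⁻⁴ × 1.81×10⁵ = 3.88×10⁻¹⁷ A²
I_n = √(3.88×10⁻¹⁷) = 6.23×10⁻⁹ A = 6.23 nA

6.23 nA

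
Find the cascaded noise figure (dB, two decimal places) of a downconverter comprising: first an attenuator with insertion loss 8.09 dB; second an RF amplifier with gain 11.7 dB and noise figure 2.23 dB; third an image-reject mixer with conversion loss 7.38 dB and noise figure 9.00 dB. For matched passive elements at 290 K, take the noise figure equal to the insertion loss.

Convert to linear (a loss of L dB is a gain of −L dB): F_i = 10^(NF_i/10), G_i = 10^(G_i,dB/10)
  Stage 1: F_1 = 10^(8.09/10) = 6.442, G_1 = 10^(−8.09/10) = 0.1552
  Stage 2: F_2 = 10^(2.23/10) = 1.671, G_2 = 10^(11.7/10) = 14.79
  Stage 3: F_3 = 10^(9.00/10) = 7.943, G_3 = 10^(−7.38/10) = 0.1828
Friis cascade:
  F = 6.442 + (1.671 − 1)/0.1552 + (7.943 − 1)/2.296 = 13.79
NF = 10 log₁₀(13.79) = 11.40 dB

11.40 dB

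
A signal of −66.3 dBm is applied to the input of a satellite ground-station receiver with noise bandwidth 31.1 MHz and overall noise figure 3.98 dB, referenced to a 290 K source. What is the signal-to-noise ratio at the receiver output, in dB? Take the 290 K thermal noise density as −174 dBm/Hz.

28.8 dB

Noise floor: N = −174 + 10 log₁₀(B) + NF
10 log₁₀(3.11×10⁷) = 74.93 dB
N = −174 + 74.93 + 3.98 = −95.09 dBm
SNR = P_sig − N = −66.3 − (−95.09) = 28.79 dB → 28.8 dB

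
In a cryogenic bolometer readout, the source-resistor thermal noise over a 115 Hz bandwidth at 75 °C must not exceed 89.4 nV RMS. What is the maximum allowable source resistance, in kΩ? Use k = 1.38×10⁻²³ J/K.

3.62 kΩ

T = 75 °C + 273.15 = 348.15 K
Johnson–Nyquist: V_n = √(4kTRB) ⇒ R = V_n² / (4kTB)
4kTB = 4 × 1.38×10⁻²³ × 348.15 × 1.15×10² = 2.21×10⁻¹⁸
R = (8.94×10⁻⁸)² / 2.21×10⁻¹⁸ = 3.62×10³ Ω = 3.62 kΩ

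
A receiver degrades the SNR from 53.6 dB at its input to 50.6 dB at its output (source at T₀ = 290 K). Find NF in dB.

3.0 dB

NF (dB) = SNR_in(dB) − SNR_out(dB) when the source is at T₀
NF = 53.6 − 50.6 = 3.0 dB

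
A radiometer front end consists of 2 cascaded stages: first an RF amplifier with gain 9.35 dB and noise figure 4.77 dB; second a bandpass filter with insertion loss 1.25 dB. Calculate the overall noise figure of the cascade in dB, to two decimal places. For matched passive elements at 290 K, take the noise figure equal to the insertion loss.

4.83 dB

Convert to linear (a loss of L dB is a gain of −L dB): F_i = 10^(NF_i/10), G_i = 10^(G_i,dB/10)
  Stage 1: F_1 = 10^(4.77/10) = 2.999, G_1 = 10^(9.35/10) = 8.610
  Stage 2: F_2 = 10^(1.25/10) = 1.334, G_2 = 10^(−1.25/10) = 0.7499
Friis cascade:
  F = 2.999 + (1.334 − 1)/8.610 = 3.038
NF = 10 log₁₀(3.038) = 4.83 dB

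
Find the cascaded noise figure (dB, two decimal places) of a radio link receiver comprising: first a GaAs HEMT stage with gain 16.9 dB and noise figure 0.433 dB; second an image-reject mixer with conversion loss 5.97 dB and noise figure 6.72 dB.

0.72 dB

Convert to linear (a loss of L dB is a gain of −L dB): F_i = 10^(NF_i/10), G_i = 10^(G_i,dB/10)
  Stage 1: F_1 = 10^(0.433/10) = 1.105, G_1 = 10^(16.9/10) = 48.98
  Stage 2: F_2 = 10^(6.72/10) = 4.699, G_2 = 10^(−5.97/10) = 0.2529
Friis cascade:
  F = 1.105 + (4.699 − 1)/48.98 = 1.180
NF = 10 log₁₀(1.180) = 0.72 dB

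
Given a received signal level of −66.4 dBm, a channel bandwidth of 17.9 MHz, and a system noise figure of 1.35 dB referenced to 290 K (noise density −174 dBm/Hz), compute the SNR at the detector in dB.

33.7 dB

Noise floor: N = −174 + 10 log₁₀(B) + NF
10 log₁₀(1.79×10⁷) = 72.53 dB
N = −174 + 72.53 + 1.35 = −100.12 dBm
SNR = P_sig − N = −66.4 − (−100.12) = 33.72 dB → 33.7 dB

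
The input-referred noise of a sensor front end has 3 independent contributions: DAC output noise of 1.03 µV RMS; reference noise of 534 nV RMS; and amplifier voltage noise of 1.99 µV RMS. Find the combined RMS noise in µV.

Uncorrelated sources add in power (mean-square): V_tot = √(ΣV_i²)
V_tot = √[(1.03×10⁻⁶)² + (5.34×10⁻⁷)² + (1.99×10⁻⁶)²] = 2.30×10⁻⁶ V = 2.30 µV

2.30 µV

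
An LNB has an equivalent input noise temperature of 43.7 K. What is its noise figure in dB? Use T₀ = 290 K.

0.610 dB

F = 1 + T_e/T₀ = 1 + 43.7/290 = 1.15069
NF = 10 log₁₀(1.15069) = 0.610 dB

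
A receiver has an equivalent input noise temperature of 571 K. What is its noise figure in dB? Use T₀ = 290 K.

F = 1 + T_e/T₀ = 1 + 571/290 = 2.96897
NF = 10 log₁₀(2.96897) = 4.73 dB

4.73 dB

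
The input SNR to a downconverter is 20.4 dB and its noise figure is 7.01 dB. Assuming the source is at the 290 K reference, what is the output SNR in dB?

13.39 dB

By definition F = SNR_in/SNR_out, so in dB: SNR_out = SNR_in − NF
SNR_out = 20.4 − 7.01 = 13.39 dB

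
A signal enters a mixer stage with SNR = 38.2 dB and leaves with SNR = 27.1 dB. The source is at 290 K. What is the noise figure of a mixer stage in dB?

11.1 dB

NF (dB) = SNR_in(dB) − SNR_out(dB) when the source is at T₀
NF = 38.2 − 27.1 = 11.1 dB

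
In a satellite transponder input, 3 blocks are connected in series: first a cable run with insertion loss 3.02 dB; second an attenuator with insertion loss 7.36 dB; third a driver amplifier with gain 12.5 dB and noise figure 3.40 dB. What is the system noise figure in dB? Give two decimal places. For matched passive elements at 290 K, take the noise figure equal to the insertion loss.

13.78 dB

Convert to linear (a loss of L dB is a gain of −L dB): F_i = 10^(NF_i/10), G_i = 10^(G_i,dB/10)
  Stage 1: F_1 = 10^(3.02/10) = 2.004, G_1 = 10^(−3.02/10) = 0.4989
  Stage 2: F_2 = 10^(7.36/10) = 5.445, G_2 = 10^(−7.36/10) = 0.1837
  Stage 3: F_3 = 10^(3.40/10) = 2.188, G_3 = 10^(12.5/10) = 17.78
Friis cascade:
  F = 2.004 + (5.445 − 1)/0.4989 + (2.188 − 1)/0.09162 = 23.88
NF = 10 log₁₀(23.88) = 13.78 dB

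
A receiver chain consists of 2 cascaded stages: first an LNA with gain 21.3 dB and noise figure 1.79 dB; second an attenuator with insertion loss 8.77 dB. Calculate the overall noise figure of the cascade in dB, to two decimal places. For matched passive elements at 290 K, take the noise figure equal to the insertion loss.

Convert to linear (a loss of L dB is a gain of −L dB): F_i = 10^(NF_i/10), G_i = 10^(G_i,dB/10)
  Stage 1: F_1 = 10^(1.79/10) = 1.510, G_1 = 10^(21.3/10) = 134.9
  Stage 2: F_2 = 10^(8.77/10) = 7.534, G_2 = 10^(−8.77/10) = 0.1327
Friis cascade:
  F = 1.510 + (7.534 − 1)/134.9 = 1.559
NF = 10 log₁₀(1.559) = 1.93 dB

1.93 dB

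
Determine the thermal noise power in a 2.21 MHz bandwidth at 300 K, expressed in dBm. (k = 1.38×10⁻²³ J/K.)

P_n = kTB = 1.38×10⁻²³ × 300 × 2.21×10⁶ = 9.15×10⁻¹⁵ W
In dBm: 10 log₁₀(9.15×10⁻¹⁵ / 10⁻³) = −110.4 dBm

−110.4 dBm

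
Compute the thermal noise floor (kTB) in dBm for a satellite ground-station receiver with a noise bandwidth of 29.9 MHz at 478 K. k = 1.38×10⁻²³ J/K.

P_n = kTB = 1.38×10⁻²³ × 478 × 2.99×10⁷ = 1.97×10⁻¹³ W
In dBm: 10 log₁₀(1.97×10⁻¹³ / 10⁻³) = −97.1 dBm

−97.1 dBm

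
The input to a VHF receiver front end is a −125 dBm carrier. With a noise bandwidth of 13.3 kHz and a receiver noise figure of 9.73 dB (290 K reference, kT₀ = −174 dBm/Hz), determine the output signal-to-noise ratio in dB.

Noise floor: N = −174 + 10 log₁₀(B) + NF
10 log₁₀(1.33×10⁴) = 41.24 dB
N = −174 + 41.24 + 9.73 = −123.03 dBm
SNR = P_sig − N = −125 − (−123.03) = −1.97 dB → −2.0 dB

−2.0 dB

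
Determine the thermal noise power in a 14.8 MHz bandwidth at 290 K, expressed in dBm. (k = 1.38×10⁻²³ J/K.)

P_n = kTB = 1.38×10⁻²³ × 290 × 1.48×10⁷ = 5.92×10⁻¹⁴ W
In dBm: 10 log₁₀(5.92×10⁻¹⁴ / 10⁻³) = −102.3 dBm

−102.3 dBm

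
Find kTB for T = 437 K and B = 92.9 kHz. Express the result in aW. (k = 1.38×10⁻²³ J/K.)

P_n = kTB = 1.38×10⁻²³ × 437 × 9.29×10⁴ = 5.60×10⁻¹⁶ W = 560 aW

560 aW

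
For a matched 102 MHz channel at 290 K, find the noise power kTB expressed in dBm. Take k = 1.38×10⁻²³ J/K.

P_n = kTB = 1.38×10⁻²³ × 290 × 1.02×10⁸ = 4.08×10⁻¹³ W
In dBm: 10 log₁₀(4.08×10⁻¹³ / 10⁻³) = −93.9 dBm

−93.9 dBm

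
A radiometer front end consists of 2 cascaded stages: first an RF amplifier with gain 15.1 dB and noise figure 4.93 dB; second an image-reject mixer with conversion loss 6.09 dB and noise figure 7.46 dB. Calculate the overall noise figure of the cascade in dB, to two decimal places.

Convert to linear (a loss of L dB is a gain of −L dB): F_i = 10^(NF_i/10), G_i = 10^(G_i,dB/10)
  Stage 1: F_1 = 10^(4.93/10) = 3.112, G_1 = 10^(15.1/10) = 32.36
  Stage 2: F_2 = 10^(7.46/10) = 5.572, G_2 = 10^(−6.09/10) = 0.2460
Friis cascade:
  F = 3.112 + (5.572 − 1)/32.36 = 3.253
NF = 10 log₁₀(3.253) = 5.12 dB

5.12 dB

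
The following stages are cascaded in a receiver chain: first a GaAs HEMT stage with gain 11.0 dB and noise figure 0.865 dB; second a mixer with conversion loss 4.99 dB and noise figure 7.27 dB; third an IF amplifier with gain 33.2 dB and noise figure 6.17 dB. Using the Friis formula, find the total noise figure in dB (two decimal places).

Convert to linear (a loss of L dB is a gain of −L dB): F_i = 10^(NF_i/10), G_i = 10^(G_i,dB/10)
  Stage 1: F_1 = 10^(0.865/10) = 1.220, G_1 = 10^(11.0/10) = 12.59
  Stage 2: F_2 = 10^(7.27/10) = 5.333, G_2 = 10^(−4.99/10) = 0.3170
  Stage 3: F_3 = 10^(6.17/10) = 4.140, G_3 = 10^(33.2/10) = 2089
Friis cascade:
  F = 1.220 + (5.333 − 1)/12.59 + (4.140 − 1)/3.990 = 2.352
NF = 10 log₁₀(2.352) = 3.71 dB

3.71 dB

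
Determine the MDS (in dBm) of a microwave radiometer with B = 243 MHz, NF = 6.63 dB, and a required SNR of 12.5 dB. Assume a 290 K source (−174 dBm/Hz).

−71.0 dBm

Sensitivity = −174 + 10 log₁₀(B) + NF + SNR_min
= −174 + 83.86 + 6.63 + 12.5
= −71.01 dBm → −71.0 dBm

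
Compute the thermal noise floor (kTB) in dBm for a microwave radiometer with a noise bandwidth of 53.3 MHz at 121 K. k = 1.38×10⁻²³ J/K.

P_n = kTB = 1.38×10⁻²³ × 121 × 5.33×10⁷ = 8.90×10⁻¹⁴ W
In dBm: 10 log₁₀(8.90×10⁻¹⁴ / 10⁻³) = −100.5 dBm

−100.5 dBm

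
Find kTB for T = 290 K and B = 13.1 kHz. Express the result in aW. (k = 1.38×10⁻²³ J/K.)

52.4 aW

P_n = kTB = 1.38×10⁻²³ × 290 × 1.31×10⁴ = 5.24×10⁻¹⁷ W = 52.4 aW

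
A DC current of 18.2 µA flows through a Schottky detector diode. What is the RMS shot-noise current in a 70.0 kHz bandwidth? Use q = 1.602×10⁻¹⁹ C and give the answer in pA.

639 pA

I_n = √(2qI·B)
2qI·B = 2 × 1.602×10⁻¹⁹ × 1.82×10⁻⁵ × 7.00×10⁴ = 4.08×10⁻¹⁹ A²
I_n = √(4.08×10⁻¹⁹) = 6.39×10⁻¹⁰ A = 639 pA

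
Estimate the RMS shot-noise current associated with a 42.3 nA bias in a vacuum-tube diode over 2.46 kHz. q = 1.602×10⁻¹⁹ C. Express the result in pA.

5.77 pA

I_n = √(2qI·B)
2qI·B = 2 × 1.602×10⁻¹⁹ × 4.23×10⁻⁸ × 2.46×10³ = 3.33×10⁻²³ A²
I_n = √(3.33×10⁻²³) = 5.77×10⁻¹² A = 5.77 pA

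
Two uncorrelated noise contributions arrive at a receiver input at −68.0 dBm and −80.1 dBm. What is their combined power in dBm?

−67.7 dBm

Convert to linear, add, convert back:
P₁ = 1.58×10⁻¹⁰ W, P₂ = 9.77×10⁻¹² W
P_tot = 1.68×10⁻¹⁰ W → 10 log₁₀(P_tot / 10⁻³) = −67.7 dBm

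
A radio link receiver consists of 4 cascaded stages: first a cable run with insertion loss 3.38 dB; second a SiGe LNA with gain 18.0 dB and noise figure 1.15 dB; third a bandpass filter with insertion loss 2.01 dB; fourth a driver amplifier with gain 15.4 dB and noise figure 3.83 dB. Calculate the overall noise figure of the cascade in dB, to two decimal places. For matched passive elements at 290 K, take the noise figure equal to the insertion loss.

4.68 dB

Convert to linear (a loss of L dB is a gain of −L dB): F_i = 10^(NF_i/10), G_i = 10^(G_i,dB/10)
  Stage 1: F_1 = 10^(3.38/10) = 2.178, G_1 = 10^(−3.38/10) = 0.4592
  Stage 2: F_2 = 10^(1.15/10) = 1.303, G_2 = 10^(18.0/10) = 63.10
  Stage 3: F_3 = 10^(2.01/10) = 1.589, G_3 = 10^(−2.01/10) = 0.6295
  Stage 4: F_4 = 10^(3.83/10) = 2.415, G_4 = 10^(15.4/10) = 34.67
Friis cascade:
  F = 2.178 + (1.303 − 1)/0.4592 + (1.589 − 1)/28.97 + (2.415 − 1)/18.24 = 2.936
NF = 10 log₁₀(2.936) = 4.68 dB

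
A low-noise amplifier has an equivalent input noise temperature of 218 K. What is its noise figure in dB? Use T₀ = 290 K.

F = 1 + T_e/T₀ = 1 + 218/290 = 1.75172
NF = 10 log₁₀(1.75172) = 2.43 dB

2.43 dB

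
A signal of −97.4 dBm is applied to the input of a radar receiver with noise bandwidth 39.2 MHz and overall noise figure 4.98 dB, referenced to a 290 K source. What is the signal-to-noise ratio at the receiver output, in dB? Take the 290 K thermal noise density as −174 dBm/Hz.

−4.3 dB

Noise floor: N = −174 + 10 log₁₀(B) + NF
10 log₁₀(3.92×10⁷) = 75.93 dB
N = −174 + 75.93 + 4.98 = −93.09 dBm
SNR = P_sig − N = −97.4 − (−93.09) = −4.31 dB → −4.3 dB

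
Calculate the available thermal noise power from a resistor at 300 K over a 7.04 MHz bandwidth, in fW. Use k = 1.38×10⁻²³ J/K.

P_n = kTB = 1.38×10⁻²³ × 300 × 7.04×10⁶ = 2.91×10⁻¹⁴ W = 29.1 fW

29.1 fW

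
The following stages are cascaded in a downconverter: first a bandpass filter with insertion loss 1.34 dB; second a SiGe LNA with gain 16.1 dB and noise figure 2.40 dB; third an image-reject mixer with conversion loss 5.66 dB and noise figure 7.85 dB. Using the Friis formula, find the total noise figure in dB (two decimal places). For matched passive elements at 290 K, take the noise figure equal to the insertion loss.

4.04 dB

Convert to linear (a loss of L dB is a gain of −L dB): F_i = 10^(NF_i/10), G_i = 10^(G_i,dB/10)
  Stage 1: F_1 = 10^(1.34/10) = 1.361, G_1 = 10^(−1.34/10) = 0.7345
  Stage 2: F_2 = 10^(2.40/10) = 1.738, G_2 = 10^(16.1/10) = 40.74
  Stage 3: F_3 = 10^(7.85/10) = 6.095, G_3 = 10^(−5.66/10) = 0.2716
Friis cascade:
  F = 1.361 + (1.738 − 1)/0.7345 + (6.095 − 1)/29.92 = 2.536
NF = 10 log₁₀(2.536) = 4.04 dB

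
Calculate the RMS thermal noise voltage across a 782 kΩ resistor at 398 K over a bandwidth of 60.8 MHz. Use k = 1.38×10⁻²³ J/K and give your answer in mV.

1.02 mV

V_n = √(4kTRB)
4kTRB = 4 × 1.38×10⁻²³ × 398 × 7.82×10⁵ × 6.08×10⁷ = 1.04×10⁻⁶ V²
V_n = √(1.04×10⁻⁶) = 1.02×10⁻³ V = 1.02 mV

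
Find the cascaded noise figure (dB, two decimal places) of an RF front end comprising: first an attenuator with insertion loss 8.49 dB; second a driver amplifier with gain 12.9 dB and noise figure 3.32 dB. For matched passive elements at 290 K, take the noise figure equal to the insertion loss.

Convert to linear (a loss of L dB is a gain of −L dB): F_i = 10^(NF_i/10), G_i = 10^(G_i,dB/10)
  Stage 1: F_1 = 10^(8.49/10) = 7.063, G_1 = 10^(−8.49/10) = 0.1416
  Stage 2: F_2 = 10^(3.32/10) = 2.148, G_2 = 10^(12.9/10) = 19.50
Friis cascade:
  F = 7.063 + (2.148 − 1)/0.1416 = 15.17
NF = 10 log₁₀(15.17) = 11.81 dB

11.81 dB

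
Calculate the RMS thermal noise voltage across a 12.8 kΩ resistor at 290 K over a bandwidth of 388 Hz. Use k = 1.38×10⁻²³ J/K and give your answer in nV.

282 nV

V_n = √(4kTRB)
4kTRB = 4 × 1.38×10⁻²³ × 290 × 1.28×10⁴ × 3.88×10² = 7.95×10⁻¹⁴ V²
V_n = √(7.95×10⁻¹⁴) = 2.82×10⁻⁷ V = 282 nV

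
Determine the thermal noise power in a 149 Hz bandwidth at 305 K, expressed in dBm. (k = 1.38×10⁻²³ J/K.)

−152.0 dBm

P_n = kTB = 1.38×10⁻²³ × 305 × 1.49×10² = 6.27×10⁻¹⁹ W
In dBm: 10 log₁₀(6.27×10⁻¹⁹ / 10⁻³) = −152.0 dBm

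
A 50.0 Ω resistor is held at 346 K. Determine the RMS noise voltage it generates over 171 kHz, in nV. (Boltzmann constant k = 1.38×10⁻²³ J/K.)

V_n = √(4kTRB)
4kTRB = 4 × 1.38×10⁻²³ × 346 × 5.00×10¹ × 1.71×10⁵ = 1.63×10⁻¹³ V²
V_n = √(1.63×10⁻¹³) = 4.04×10⁻⁷ V = 404 nV

404 nV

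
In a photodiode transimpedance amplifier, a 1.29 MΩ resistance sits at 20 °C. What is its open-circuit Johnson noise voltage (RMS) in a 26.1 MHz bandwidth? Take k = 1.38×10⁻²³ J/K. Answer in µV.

T = 20 °C + 273.15 = 293.15 K
V_n = √(4kTRB)
4kTRB = 4 × 1.38×10⁻²³ × 293.15 × 1.29×10⁶ × 2.61×10⁷ = 5.45×10⁻⁷ V²
V_n = √(5.45×10⁻⁷) = 7.38×10⁻⁴ V = 738 µV

738 µV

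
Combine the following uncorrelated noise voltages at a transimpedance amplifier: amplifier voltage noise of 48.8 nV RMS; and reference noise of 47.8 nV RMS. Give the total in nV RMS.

68.3 nV

Uncorrelated sources add in power (mean-square): V_tot = √(ΣV_i²)
V_tot = √[(4.88×10⁻⁸)² + (4.78×10⁻⁸)²] = 6.83×10⁻⁸ V = 68.3 nV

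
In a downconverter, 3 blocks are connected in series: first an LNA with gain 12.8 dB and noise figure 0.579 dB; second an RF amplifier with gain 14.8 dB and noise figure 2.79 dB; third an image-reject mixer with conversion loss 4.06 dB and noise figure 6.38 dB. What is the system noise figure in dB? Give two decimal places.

0.78 dB

Convert to linear (a loss of L dB is a gain of −L dB): F_i = 10^(NF_i/10), G_i = 10^(G_i,dB/10)
  Stage 1: F_1 = 10^(0.579/10) = 1.143, G_1 = 10^(12.8/10) = 19.05
  Stage 2: F_2 = 10^(2.79/10) = 1.901, G_2 = 10^(14.8/10) = 30.20
  Stage 3: F_3 = 10^(6.38/10) = 4.345, G_3 = 10^(−4.06/10) = 0.3926
Friis cascade:
  F = 1.143 + (1.901 − 1)/19.05 + (4.345 − 1)/575.4 = 1.196
NF = 10 log₁₀(1.196) = 0.78 dB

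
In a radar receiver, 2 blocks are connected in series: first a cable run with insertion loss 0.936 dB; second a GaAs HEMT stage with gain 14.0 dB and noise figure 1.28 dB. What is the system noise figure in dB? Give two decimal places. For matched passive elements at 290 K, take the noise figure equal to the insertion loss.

Convert to linear (a loss of L dB is a gain of −L dB): F_i = 10^(NF_i/10), G_i = 10^(G_i,dB/10)
  Stage 1: F_1 = 10^(0.936/10) = 1.241, G_1 = 10^(−0.936/10) = 0.8061
  Stage 2: F_2 = 10^(1.28/10) = 1.343, G_2 = 10^(14.0/10) = 25.12
Friis cascade:
  F = 1.241 + (1.343 − 1)/0.8061 = 1.666
NF = 10 log₁₀(1.666) = 2.22 dB

2.22 dB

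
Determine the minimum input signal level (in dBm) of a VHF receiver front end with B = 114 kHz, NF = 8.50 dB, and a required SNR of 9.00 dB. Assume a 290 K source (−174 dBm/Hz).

Sensitivity = −174 + 10 log₁₀(B) + NF + SNR_min
= −174 + 50.57 + 8.50 + 9.00
= −105.93 dBm → −105.9 dBm

−105.9 dBm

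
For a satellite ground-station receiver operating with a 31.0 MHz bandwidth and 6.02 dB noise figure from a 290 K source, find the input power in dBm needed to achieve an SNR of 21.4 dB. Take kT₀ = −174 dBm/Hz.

Sensitivity = −174 + 10 log₁₀(B) + NF + SNR_min
= −174 + 74.91 + 6.02 + 21.4
= −71.67 dBm → −71.7 dBm

−71.7 dBm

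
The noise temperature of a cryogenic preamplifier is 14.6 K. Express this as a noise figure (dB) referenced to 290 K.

0.213 dB

F = 1 + T_e/T₀ = 1 + 14.6/290 = 1.05034
NF = 10 log₁₀(1.05034) = 0.213 dB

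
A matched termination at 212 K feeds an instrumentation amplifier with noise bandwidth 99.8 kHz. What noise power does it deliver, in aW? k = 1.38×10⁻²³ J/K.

P_n = kTB = 1.38×10⁻²³ × 212 × 9.98×10⁴ = 2.92×10⁻¹⁶ W = 292 aW

292 aW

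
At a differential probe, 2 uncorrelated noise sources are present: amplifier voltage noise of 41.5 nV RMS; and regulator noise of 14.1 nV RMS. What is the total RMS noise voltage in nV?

Uncorrelated sources add in power (mean-square): V_tot = √(ΣV_i²)
V_tot = √[(4.15×10⁻⁸)² + (1.41×10⁻⁸)²] = 4.38×10⁻⁸ V = 43.8 nV

43.8 nV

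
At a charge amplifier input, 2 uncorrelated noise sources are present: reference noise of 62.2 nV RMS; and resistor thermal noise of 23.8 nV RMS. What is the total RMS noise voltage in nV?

Uncorrelated sources add in power (mean-square): V_tot = √(ΣV_i²)
V_tot = √[(6.22×10⁻⁸)² + (2.38×10⁻⁸)²] = 6.66×10⁻⁸ V = 66.6 nV

66.6 nV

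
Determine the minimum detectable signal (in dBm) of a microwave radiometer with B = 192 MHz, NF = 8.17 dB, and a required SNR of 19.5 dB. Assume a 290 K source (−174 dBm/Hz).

−63.5 dBm

Sensitivity = −174 + 10 log₁₀(B) + NF + SNR_min
= −174 + 82.83 + 8.17 + 19.5
= −63.50 dBm → −63.5 dBm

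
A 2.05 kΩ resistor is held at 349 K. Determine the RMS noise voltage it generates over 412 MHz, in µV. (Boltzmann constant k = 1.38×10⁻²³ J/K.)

V_n = √(4kTRB)
4kTRB = 4 × 1.38×10⁻²³ × 349 × 2.05×10³ × 4.12×10⁸ = 1.63×10⁻⁸ V²
V_n = √(1.63×10⁻⁸) = 1.28×10⁻⁴ V = 128 µV

128 µV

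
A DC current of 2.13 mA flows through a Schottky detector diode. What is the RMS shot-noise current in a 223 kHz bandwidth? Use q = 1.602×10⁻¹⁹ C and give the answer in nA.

12.3 nA

I_n = √(2qI·B)
2qI·B = 2 × 1.602×10⁻¹⁹ × 2.13×10⁻³ × 2.23×10⁵ = 1.52×10⁻¹⁶ A²
I_n = √(1.52×10⁻¹⁶) = 1.23×10⁻⁸ A = 12.3 nA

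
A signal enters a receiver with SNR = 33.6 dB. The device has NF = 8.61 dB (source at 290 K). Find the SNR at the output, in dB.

By definition F = SNR_in/SNR_out, so in dB: SNR_out = SNR_in − NF
SNR_out = 33.6 − 8.61 = 24.99 dB

24.99 dB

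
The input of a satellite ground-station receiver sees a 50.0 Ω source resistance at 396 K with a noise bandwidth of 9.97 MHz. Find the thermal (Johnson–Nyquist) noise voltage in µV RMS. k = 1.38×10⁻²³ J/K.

3.30 µV

V_n = √(4kTRB)
4kTRB = 4 × 1.38×10⁻²³ × 396 × 5.00×10¹ × 9.97×10⁶ = 1.09×10⁻¹¹ V²
V_n = √(1.09×10⁻¹¹) = 3.30×10⁻⁶ V = 3.30 µV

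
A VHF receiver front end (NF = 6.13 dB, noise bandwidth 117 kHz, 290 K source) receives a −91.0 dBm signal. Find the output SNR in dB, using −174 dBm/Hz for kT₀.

26.2 dB

Noise floor: N = −174 + 10 log₁₀(B) + NF
10 log₁₀(1.17×10⁵) = 50.68 dB
N = −174 + 50.68 + 6.13 = −117.19 dBm
SNR = P_sig − N = −91.0 − (−117.19) = 26.19 dB → 26.2 dB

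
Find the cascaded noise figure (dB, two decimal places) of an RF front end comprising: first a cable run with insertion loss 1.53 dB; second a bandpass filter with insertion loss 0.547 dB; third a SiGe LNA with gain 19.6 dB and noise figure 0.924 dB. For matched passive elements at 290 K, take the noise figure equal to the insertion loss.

3.00 dB

Convert to linear (a loss of L dB is a gain of −L dB): F_i = 10^(NF_i/10), G_i = 10^(G_i,dB/10)
  Stage 1: F_1 = 10^(1.53/10) = 1.422, G_1 = 10^(−1.53/10) = 0.7031
  Stage 2: F_2 = 10^(0.547/10) = 1.134, G_2 = 10^(−0.547/10) = 0.8817
  Stage 3: F_3 = 10^(0.924/10) = 1.237, G_3 = 10^(19.6/10) = 91.20
Friis cascade:
  F = 1.422 + (1.134 − 1)/0.7031 + (1.237 − 1)/0.6199 = 1.996
NF = 10 log₁₀(1.996) = 3.00 dB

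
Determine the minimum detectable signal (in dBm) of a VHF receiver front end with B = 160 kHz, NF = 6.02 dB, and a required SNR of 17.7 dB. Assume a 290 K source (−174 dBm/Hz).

Sensitivity = −174 + 10 log₁₀(B) + NF + SNR_min
= −174 + 52.04 + 6.02 + 17.7
= −98.24 dBm → −98.2 dBm

−98.2 dBm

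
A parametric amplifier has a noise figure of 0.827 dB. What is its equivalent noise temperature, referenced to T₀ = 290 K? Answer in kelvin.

F = 10^(0.827/10) = 1.20976
T_e = (F − 1)·T₀ = (1.20976 − 1) × 290 = 60.8 K

60.8 K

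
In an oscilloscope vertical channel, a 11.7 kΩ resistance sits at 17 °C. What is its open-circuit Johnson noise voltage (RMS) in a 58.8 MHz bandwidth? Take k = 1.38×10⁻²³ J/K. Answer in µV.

105 µV

T = 17 °C + 273.15 = 290.15 K
V_n = √(4kTRB)
4kTRB = 4 × 1.38×10⁻²³ × 290.15 × 1.17×10⁴ × 5.88×10⁷ = 1.10×10⁻⁸ V²
V_n = √(1.10×10⁻⁸) = 1.05×10⁻⁴ V = 105 µV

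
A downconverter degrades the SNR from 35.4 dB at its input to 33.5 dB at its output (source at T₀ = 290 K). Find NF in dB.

1.9 dB

NF (dB) = SNR_in(dB) − SNR_out(dB) when the source is at T₀
NF = 35.4 − 33.5 = 1.9 dB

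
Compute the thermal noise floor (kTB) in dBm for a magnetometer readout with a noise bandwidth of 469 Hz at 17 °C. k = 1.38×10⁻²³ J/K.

T = 17 °C + 273.15 = 290.15 K
P_n = kTB = 1.38×10⁻²³ × 290.15 × 4.69×10² = 1.88×10⁻¹⁸ W
In dBm: 10 log₁₀(1.88×10⁻¹⁸ / 10⁻³) = −147.3 dBm

−147.3 dBm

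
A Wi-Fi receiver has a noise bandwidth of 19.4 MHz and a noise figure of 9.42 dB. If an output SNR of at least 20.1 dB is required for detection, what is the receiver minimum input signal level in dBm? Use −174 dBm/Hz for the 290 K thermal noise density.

Sensitivity = −174 + 10 log₁₀(B) + NF + SNR_min
= −174 + 72.88 + 9.42 + 20.1
= −71.60 dBm → −71.6 dBm

−71.6 dBm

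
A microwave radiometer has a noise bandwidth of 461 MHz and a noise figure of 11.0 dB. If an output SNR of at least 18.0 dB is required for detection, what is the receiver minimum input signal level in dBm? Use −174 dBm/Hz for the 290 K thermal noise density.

Sensitivity = −174 + 10 log₁₀(B) + NF + SNR_min
= −174 + 86.64 + 11.0 + 18.0
= −58.36 dBm → −58.4 dBm

−58.4 dBm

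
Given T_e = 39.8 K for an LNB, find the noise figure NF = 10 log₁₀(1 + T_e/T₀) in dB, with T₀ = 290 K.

F = 1 + T_e/T₀ = 1 + 39.8/290 = 1.13724
NF = 10 log₁₀(1.13724) = 0.559 dB

0.559 dB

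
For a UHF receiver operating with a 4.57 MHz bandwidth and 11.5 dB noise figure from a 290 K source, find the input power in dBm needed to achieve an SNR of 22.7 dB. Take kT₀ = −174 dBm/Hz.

−73.2 dBm

Sensitivity = −174 + 10 log₁₀(B) + NF + SNR_min
= −174 + 66.6 + 11.5 + 22.7
= −73.2 dBm → −73.2 dBm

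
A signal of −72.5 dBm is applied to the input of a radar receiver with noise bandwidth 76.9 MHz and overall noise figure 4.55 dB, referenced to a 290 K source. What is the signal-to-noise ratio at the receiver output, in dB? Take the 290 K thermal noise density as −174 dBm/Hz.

Noise floor: N = −174 + 10 log₁₀(B) + NF
10 log₁₀(7.69×10⁷) = 78.86 dB
N = −174 + 78.86 + 4.55 = −90.59 dBm
SNR = P_sig − N = −72.5 − (−90.59) = 18.09 dB → 18.1 dB

18.1 dB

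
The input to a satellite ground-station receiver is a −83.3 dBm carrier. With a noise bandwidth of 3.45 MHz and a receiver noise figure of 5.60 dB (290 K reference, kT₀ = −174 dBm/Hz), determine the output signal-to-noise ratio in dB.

Noise floor: N = −174 + 10 log₁₀(B) + NF
10 log₁₀(3.45×10⁶) = 65.38 dB
N = −174 + 65.38 + 5.60 = −103.02 dBm
SNR = P_sig − N = −83.3 − (−103.02) = 19.72 dB → 19.7 dB

19.7 dB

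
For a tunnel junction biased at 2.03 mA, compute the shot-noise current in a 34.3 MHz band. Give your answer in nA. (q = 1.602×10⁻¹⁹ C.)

I_n = √(2qI·B)
2qI·B = 2 × 1.602×10⁻¹⁹ × 2.03×10⁻³ × 3.43×10⁷ = 2.23×10⁻¹⁴ A²
I_n = √(2.23×10⁻¹⁴) = 1.49×10⁻⁷ A = 149 nA

149 nA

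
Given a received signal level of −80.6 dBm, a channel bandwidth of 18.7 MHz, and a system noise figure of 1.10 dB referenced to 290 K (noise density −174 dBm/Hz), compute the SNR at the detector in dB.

19.6 dB

Noise floor: N = −174 + 10 log₁₀(B) + NF
10 log₁₀(1.87×10⁷) = 72.72 dB
N = −174 + 72.72 + 1.10 = −100.18 dBm
SNR = P_sig − N = −80.6 − (−100.18) = 19.58 dB → 19.6 dB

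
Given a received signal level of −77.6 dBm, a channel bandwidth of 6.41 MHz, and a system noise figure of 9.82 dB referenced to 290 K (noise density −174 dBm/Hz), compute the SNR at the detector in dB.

18.5 dB

Noise floor: N = −174 + 10 log₁₀(B) + NF
10 log₁₀(6.41×10⁶) = 68.07 dB
N = −174 + 68.07 + 9.82 = −96.11 dBm
SNR = P_sig − N = −77.6 − (−96.11) = 18.51 dB → 18.5 dB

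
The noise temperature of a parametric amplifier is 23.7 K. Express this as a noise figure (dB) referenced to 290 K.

0.341 dB

F = 1 + T_e/T₀ = 1 + 23.7/290 = 1.08172
NF = 10 log₁₀(1.08172) = 0.341 dB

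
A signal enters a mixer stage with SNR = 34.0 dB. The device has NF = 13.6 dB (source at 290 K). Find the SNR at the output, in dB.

By definition F = SNR_in/SNR_out, so in dB: SNR_out = SNR_in − NF
SNR_out = 34.0 − 13.6 = 20.4 dB

20.4 dB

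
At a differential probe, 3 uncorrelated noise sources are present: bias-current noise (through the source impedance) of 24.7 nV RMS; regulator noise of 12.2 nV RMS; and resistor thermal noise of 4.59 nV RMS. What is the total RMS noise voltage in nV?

27.9 nV

Uncorrelated sources add in power (mean-square): V_tot = √(ΣV_i²)
V_tot = √[(2.47×10⁻⁸)² + (1.22×10⁻⁸)² + (4.59×10⁻⁹)²] = 2.79×10⁻⁸ V = 27.9 nV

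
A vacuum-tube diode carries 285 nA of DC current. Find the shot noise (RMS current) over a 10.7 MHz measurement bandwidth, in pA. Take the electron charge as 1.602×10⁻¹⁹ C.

I_n = √(2qI·B)
2qI·B = 2 × 1.602×10⁻¹⁹ × 2.85×10⁻⁷ × 1.07×10⁷ = 9.77×10⁻¹⁹ A²
I_n = √(9.77×10⁻¹⁹) = 9.88×10⁻¹⁰ A = 988 pA

988 pA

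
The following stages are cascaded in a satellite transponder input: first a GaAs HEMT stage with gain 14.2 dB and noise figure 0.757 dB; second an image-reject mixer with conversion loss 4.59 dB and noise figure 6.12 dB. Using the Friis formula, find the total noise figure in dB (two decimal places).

1.17 dB

Convert to linear (a loss of L dB is a gain of −L dB): F_i = 10^(NF_i/10), G_i = 10^(G_i,dB/10)
  Stage 1: F_1 = 10^(0.757/10) = 1.190, G_1 = 10^(14.2/10) = 26.30
  Stage 2: F_2 = 10^(6.12/10) = 4.093, G_2 = 10^(−4.59/10) = 0.3475
Friis cascade:
  F = 1.190 + (4.093 − 1)/26.30 = 1.308
NF = 10 log₁₀(1.308) = 1.17 dB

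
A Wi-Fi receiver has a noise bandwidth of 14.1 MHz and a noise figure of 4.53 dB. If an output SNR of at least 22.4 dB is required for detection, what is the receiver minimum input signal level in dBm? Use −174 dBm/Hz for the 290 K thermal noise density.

Sensitivity = −174 + 10 log₁₀(B) + NF + SNR_min
= −174 + 71.49 + 4.53 + 22.4
= −75.58 dBm → −75.6 dBm

−75.6 dBm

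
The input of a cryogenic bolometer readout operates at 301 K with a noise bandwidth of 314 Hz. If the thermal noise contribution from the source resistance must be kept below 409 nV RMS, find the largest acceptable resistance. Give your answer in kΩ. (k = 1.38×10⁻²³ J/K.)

32.1 kΩ

Johnson–Nyquist: V_n = √(4kTRB) ⇒ R = V_n² / (4kTB)
4kTB = 4 × 1.38×10⁻²³ × 301 × 3.14×10² = 5.22×10⁻¹⁸
R = (4.09×10⁻⁷)² / 5.22×10⁻¹⁸ = 3.21×10⁴ Ω = 32.1 kΩ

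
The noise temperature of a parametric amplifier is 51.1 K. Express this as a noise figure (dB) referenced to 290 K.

0.705 dB

F = 1 + T_e/T₀ = 1 + 51.1/290 = 1.17621
NF = 10 log₁₀(1.17621) = 0.705 dB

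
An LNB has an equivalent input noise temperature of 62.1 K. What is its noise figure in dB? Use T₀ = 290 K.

0.843 dB

F = 1 + T_e/T₀ = 1 + 62.1/290 = 1.21414
NF = 10 log₁₀(1.21414) = 0.843 dB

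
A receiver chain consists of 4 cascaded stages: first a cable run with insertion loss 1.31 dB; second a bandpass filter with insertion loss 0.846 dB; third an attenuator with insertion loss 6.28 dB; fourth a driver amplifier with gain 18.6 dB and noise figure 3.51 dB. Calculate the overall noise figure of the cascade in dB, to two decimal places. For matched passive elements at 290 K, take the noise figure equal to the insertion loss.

Convert to linear (a loss of L dB is a gain of −L dB): F_i = 10^(NF_i/10), G_i = 10^(G_i,dB/10)
  Stage 1: F_1 = 10^(1.31/10) = 1.352, G_1 = 10^(−1.31/10) = 0.7396
  Stage 2: F_2 = 10^(0.846/10) = 1.215, G_2 = 10^(−0.846/10) = 0.8230
  Stage 3: F_3 = 10^(6.28/10) = 4.246, G_3 = 10^(−6.28/10) = 0.2355
  Stage 4: F_4 = 10^(3.51/10) = 2.244, G_4 = 10^(18.6/10) = 72.44
Friis cascade:
  F = 1.352 + (1.215 − 1)/0.7396 + (4.246 − 1)/0.6087 + (2.244 − 1)/0.1434 = 15.65
NF = 10 log₁₀(15.65) = 11.95 dB

11.95 dB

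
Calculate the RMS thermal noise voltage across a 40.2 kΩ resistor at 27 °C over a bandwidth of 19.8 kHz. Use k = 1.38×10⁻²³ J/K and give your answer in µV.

3.63 µV

T = 27 °C + 273.15 = 300.15 K
V_n = √(4kTRB)
4kTRB = 4 × 1.38×10⁻²³ × 300.15 × 4.02×10⁴ × 1.98×10⁴ = 1.32×10⁻¹¹ V²
V_n = √(1.32×10⁻¹¹) = 3.63×10⁻⁶ V = 3.63 µV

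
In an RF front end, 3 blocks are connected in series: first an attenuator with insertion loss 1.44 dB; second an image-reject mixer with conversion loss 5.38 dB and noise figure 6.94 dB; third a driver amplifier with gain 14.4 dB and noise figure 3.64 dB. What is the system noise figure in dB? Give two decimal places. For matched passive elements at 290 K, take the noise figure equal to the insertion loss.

11.20 dB

Convert to linear (a loss of L dB is a gain of −L dB): F_i = 10^(NF_i/10), G_i = 10^(G_i,dB/10)
  Stage 1: F_1 = 10^(1.44/10) = 1.393, G_1 = 10^(−1.44/10) = 0.7178
  Stage 2: F_2 = 10^(6.94/10) = 4.943, G_2 = 10^(−5.38/10) = 0.2897
  Stage 3: F_3 = 10^(3.64/10) = 2.312, G_3 = 10^(14.4/10) = 27.54
Friis cascade:
  F = 1.393 + (4.943 − 1)/0.7178 + (2.312 − 1)/0.2080 = 13.20
NF = 10 log₁₀(13.20) = 11.20 dB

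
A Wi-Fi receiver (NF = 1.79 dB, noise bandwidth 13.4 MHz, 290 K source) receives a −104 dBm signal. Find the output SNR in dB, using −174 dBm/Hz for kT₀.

Noise floor: N = −174 + 10 log₁₀(B) + NF
10 log₁₀(1.34×10⁷) = 71.27 dB
N = −174 + 71.27 + 1.79 = −100.94 dBm
SNR = P_sig − N = −104 − (−100.94) = −3.06 dB → −3.1 dB

−3.1 dB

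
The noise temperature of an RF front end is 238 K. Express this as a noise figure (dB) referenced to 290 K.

2.60 dB

F = 1 + T_e/T₀ = 1 + 238/290 = 1.82069
NF = 10 log₁₀(1.82069) = 2.60 dB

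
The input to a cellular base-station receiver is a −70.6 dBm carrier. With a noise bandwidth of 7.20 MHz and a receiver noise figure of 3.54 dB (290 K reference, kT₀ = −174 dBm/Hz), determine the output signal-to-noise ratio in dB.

31.3 dB

Noise floor: N = −174 + 10 log₁₀(B) + NF
10 log₁₀(7.20×10⁶) = 68.57 dB
N = −174 + 68.57 + 3.54 = −101.89 dBm
SNR = P_sig − N = −70.6 − (−101.89) = 31.29 dB → 31.3 dB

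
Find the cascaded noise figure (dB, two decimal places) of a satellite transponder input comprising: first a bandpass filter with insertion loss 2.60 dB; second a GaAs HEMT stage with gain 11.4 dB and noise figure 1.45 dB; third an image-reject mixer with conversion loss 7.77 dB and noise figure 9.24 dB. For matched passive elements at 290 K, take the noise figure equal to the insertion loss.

5.46 dB

Convert to linear (a loss of L dB is a gain of −L dB): F_i = 10^(NF_i/10), G_i = 10^(G_i,dB/10)
  Stage 1: F_1 = 10^(2.60/10) = 1.820, G_1 = 10^(−2.60/10) = 0.5495
  Stage 2: F_2 = 10^(1.45/10) = 1.396, G_2 = 10^(11.4/10) = 13.80
  Stage 3: F_3 = 10^(9.24/10) = 8.395, G_3 = 10^(−7.77/10) = 0.1671
Friis cascade:
  F = 1.820 + (1.396 − 1)/0.5495 + (8.395 − 1)/7.586 = 3.516
NF = 10 log₁₀(3.516) = 5.46 dB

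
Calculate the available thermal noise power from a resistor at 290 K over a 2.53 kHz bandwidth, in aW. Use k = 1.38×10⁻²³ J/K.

10.1 aW

P_n = kTB = 1.38×10⁻²³ × 290 × 2.53×10³ = 1.01×10⁻¹⁷ W = 10.1 aW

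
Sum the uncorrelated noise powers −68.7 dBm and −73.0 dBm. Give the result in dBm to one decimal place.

Convert to linear, add, convert back:
P₁ = 1.35×10⁻¹⁰ W, P₂ = 5.01×10⁻¹¹ W
P_tot = 1.85×10⁻¹⁰ W → 10 log₁₀(P_tot / 10⁻³) = −67.3 dBm

−67.3 dBm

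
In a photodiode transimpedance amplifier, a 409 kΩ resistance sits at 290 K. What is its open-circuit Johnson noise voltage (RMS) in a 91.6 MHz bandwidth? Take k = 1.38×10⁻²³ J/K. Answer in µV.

774 µV

V_n = √(4kTRB)
4kTRB = 4 × 1.38×10⁻²³ × 290 × 4.09×10⁵ × 9.16×10⁷ = 6.00×10⁻⁷ V²
V_n = √(6.00×10⁻⁷) = 7.74×10⁻⁴ V = 774 µV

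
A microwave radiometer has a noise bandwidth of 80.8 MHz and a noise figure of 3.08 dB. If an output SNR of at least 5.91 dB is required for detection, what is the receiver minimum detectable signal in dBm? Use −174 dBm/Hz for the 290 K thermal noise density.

−85.9 dBm

Sensitivity = −174 + 10 log₁₀(B) + NF + SNR_min
= −174 + 79.07 + 3.08 + 5.91
= −85.94 dBm → −85.9 dBm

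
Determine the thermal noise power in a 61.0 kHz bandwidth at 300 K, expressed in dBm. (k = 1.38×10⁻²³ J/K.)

P_n = kTB = 1.38×10⁻²³ × 300 × 6.10×10⁴ = 2.53×10⁻¹⁶ W
In dBm: 10 log₁₀(2.53×10⁻¹⁶ / 10⁻³) = −126.0 dBm

−126.0 dBm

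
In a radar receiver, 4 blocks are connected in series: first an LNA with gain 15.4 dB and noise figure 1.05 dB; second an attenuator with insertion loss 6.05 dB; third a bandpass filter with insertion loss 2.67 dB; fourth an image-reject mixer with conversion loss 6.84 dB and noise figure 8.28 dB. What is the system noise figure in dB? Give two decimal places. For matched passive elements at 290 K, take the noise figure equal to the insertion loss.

Convert to linear (a loss of L dB is a gain of −L dB): F_i = 10^(NF_i/10), G_i = 10^(G_i,dB/10)
  Stage 1: F_1 = 10^(1.05/10) = 1.274, G_1 = 10^(15.4/10) = 34.67
  Stage 2: F_2 = 10^(6.05/10) = 4.027, G_2 = 10^(−6.05/10) = 0.2483
  Stage 3: F_3 = 10^(2.67/10) = 1.849, G_3 = 10^(−2.67/10) = 0.5408
  Stage 4: F_4 = 10^(8.28/10) = 6.730, G_4 = 10^(−6.84/10) = 0.2070
Friis cascade:
  F = 1.274 + (4.027 − 1)/34.67 + (1.849 − 1)/8.610 + (6.730 − 1)/4.656 = 2.690
NF = 10 log₁₀(2.690) = 4.30 dB

4.30 dB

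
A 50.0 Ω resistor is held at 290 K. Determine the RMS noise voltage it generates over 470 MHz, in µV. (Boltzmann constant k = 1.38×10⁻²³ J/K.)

V_n = √(4kTRB)
4kTRB = 4 × 1.38×10⁻²³ × 290 × 5.00×10¹ × 4.70×10⁸ = 3.76×10⁻¹⁰ V²
V_n = √(3.76×10⁻¹⁰) = 1.94×10⁻⁵ V = 19.4 µV

19.4 µV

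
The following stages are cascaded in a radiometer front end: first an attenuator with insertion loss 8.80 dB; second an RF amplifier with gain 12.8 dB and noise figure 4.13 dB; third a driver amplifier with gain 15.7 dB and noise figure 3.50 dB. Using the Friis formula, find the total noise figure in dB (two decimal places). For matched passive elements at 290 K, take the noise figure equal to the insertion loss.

13.04 dB

Convert to linear (a loss of L dB is a gain of −L dB): F_i = 10^(NF_i/10), G_i = 10^(G_i,dB/10)
  Stage 1: F_1 = 10^(8.80/10) = 7.586, G_1 = 10^(−8.80/10) = 0.1318
  Stage 2: F_2 = 10^(4.13/10) = 2.588, G_2 = 10^(12.8/10) = 19.05
  Stage 3: F_3 = 10^(3.50/10) = 2.239, G_3 = 10^(15.7/10) = 37.15
Friis cascade:
  F = 7.586 + (2.588 − 1)/0.1318 + (2.239 − 1)/2.512 = 20.13
NF = 10 log₁₀(20.13) = 13.04 dB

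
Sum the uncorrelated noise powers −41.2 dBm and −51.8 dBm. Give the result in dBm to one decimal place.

−40.8 dBm

Convert to linear, add, convert back:
P₁ = 7.59×10⁻⁸ W, P₂ = 6.61×10⁻⁹ W
P_tot = 8.25×10⁻⁸ W → 10 log₁₀(P_tot / 10⁻³) = −40.8 dBm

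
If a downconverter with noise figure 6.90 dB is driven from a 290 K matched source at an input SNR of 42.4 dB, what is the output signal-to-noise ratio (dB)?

35.50 dB

By definition F = SNR_in/SNR_out, so in dB: SNR_out = SNR_in − NF
SNR_out = 42.4 − 6.90 = 35.50 dB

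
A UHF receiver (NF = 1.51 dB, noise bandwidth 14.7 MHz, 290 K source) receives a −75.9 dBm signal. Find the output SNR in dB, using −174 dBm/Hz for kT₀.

Noise floor: N = −174 + 10 log₁₀(B) + NF
10 log₁₀(1.47×10⁷) = 71.67 dB
N = −174 + 71.67 + 1.51 = −100.82 dBm
SNR = P_sig − N = −75.9 − (−100.82) = 24.92 dB → 24.9 dB

24.9 dB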